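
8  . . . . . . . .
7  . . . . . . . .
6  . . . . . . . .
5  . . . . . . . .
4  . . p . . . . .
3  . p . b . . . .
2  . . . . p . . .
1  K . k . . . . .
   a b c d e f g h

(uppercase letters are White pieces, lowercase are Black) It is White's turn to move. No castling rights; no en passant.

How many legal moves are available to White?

White to move; king on a1.
In check: no.
Legal moves: none.
Count: 0.

0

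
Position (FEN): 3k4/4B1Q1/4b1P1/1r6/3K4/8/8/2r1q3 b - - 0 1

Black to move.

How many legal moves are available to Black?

Black to move; king on d8.
In check: yes, from the white bishop on e7.
Legal moves: Ke8, Kc8, Kd7, Kc7.
Count: 4.

4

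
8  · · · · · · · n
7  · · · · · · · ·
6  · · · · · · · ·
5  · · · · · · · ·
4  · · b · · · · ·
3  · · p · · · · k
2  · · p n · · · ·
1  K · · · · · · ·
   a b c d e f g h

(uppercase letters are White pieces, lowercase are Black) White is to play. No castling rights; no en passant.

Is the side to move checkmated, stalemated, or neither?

White to move; white king on a1.
In check: no.
King squares — b1: attacked by Pc2; a2: attacked by Bc4; b2: attacked by Pc3.
Legal moves for White: none.
Not in check and no legal moves → stalemate.

stalemate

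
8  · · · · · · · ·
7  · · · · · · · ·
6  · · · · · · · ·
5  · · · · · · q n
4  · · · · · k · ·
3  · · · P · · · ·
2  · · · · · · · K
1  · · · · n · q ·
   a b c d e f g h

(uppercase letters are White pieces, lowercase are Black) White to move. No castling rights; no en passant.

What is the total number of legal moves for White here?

White to move; king on h2.
In check: yes, from the black queen on g1.
Legal moves: Kh3.
Count: 1.

1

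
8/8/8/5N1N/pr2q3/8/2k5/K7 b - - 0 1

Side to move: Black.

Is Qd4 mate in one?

no

After Qd4: white king on a1; in check: yes, from the black queen on d4.
White has 2 legal replies: Ka2, Nxd4+.
In check but a legal move exists → not checkmate.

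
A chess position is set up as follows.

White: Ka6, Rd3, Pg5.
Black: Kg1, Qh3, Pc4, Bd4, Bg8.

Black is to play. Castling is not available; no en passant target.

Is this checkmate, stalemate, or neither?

Black to move; black king on g1.
In check: no.
Legal moves for Black include: Bh7, Bf7, Be6, Bd5, Bh8, Bg7, Ba7, Bf6, Bb6, Be5, Bc5, Be3, Bc3, Bf2, Bb2, Ba1, Qh8, Qc8+, ... (list truncated; more exist).
Black has legal moves and is not in check → neither.

neither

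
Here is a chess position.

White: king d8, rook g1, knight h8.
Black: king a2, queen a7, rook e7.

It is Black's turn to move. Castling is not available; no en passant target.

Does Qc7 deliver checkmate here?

After Qc7: white king on d8; in check: yes, from the black queen on c7.
King squares — c7: attacked by Re7; d7: attacked by Qc7; e7: attacked by Qc7; c8: attacked by Qc7; e8: attacked by Re7.
White has no legal moves → checkmate.

yes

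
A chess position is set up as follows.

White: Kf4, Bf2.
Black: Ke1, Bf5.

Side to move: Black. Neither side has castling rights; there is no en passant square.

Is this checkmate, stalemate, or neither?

Black to move; black king on e1.
In check: yes, from the white bishop on f2.
Legal moves for Black: Kxf2, Ke2, Kd2, Kf1, Kd1.
Black is in check but has 5 legal moves → neither.

neither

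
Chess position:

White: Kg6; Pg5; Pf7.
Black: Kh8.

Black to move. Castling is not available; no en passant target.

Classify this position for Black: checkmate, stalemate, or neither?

stalemate

Black to move; black king on h8.
In check: no.
King squares — g7: attacked by Kg6; h7: attacked by Kg6; g8: attacked by Pf7.
Legal moves for Black: none.
Not in check and no legal moves → stalemate.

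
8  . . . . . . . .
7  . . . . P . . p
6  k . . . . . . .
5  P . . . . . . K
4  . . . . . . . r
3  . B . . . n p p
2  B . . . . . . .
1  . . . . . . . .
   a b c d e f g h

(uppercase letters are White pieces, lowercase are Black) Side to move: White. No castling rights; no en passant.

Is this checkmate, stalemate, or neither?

White to move; white king on h5.
In check: yes, from the black rook on h4.
King squares — g4: attacked by Rh4; h4: attacked by Nf3; g5: attacked by Nf3; g6: attacked by Ph7; h6: attacked by Rh4.
Legal moves for White: none.
In check with no legal moves → checkmate.

checkmate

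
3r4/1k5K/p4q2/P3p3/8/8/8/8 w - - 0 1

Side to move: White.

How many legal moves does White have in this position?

White to move; king on h7.
In check: no.
Legal moves: none.
Count: 0.

0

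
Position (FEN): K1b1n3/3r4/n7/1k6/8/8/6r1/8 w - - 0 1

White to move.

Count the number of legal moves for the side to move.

0

White to move; king on a8.
In check: no.
Legal moves: none.
Count: 0.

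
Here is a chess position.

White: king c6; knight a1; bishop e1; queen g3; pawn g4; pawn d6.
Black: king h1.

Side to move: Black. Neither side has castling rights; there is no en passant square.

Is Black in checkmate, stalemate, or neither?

stalemate

Black to move; black king on h1.
In check: no.
King squares — g1: attacked by Qg3; g2: attacked by Qg3; h2: attacked by Qg3.
Legal moves for Black: none.
Not in check and no legal moves → stalemate.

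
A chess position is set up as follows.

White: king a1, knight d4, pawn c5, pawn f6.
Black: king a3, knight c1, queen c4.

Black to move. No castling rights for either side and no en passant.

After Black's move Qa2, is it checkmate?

yes

After Qa2: white king on a1; in check: yes, from the black queen on a2.
King squares — b1: attacked by Qa2; a2: attacked by Nc1; b2: attacked by Qa2.
White has no legal moves → checkmate.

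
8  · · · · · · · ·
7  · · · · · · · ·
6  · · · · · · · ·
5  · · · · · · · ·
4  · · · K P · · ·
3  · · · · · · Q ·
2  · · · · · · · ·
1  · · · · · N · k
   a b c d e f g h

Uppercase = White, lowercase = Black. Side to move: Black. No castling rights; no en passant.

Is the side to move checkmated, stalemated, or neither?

Black to move; black king on h1.
In check: no.
King squares — g1: attacked by Qg3; g2: attacked by Qg3; h2: attacked by Nf1.
Legal moves for Black: none.
Not in check and no legal moves → stalemate.

stalemate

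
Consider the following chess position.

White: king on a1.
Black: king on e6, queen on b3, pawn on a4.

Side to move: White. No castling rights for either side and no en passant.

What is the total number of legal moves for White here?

0

White to move; king on a1.
In check: no.
Legal moves: none.
Count: 0.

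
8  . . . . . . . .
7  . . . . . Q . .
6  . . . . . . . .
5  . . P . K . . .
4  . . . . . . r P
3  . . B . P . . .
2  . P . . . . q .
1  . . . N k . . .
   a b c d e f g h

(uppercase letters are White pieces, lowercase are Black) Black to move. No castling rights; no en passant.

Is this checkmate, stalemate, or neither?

neither

Black to move; black king on e1.
In check: yes, from the white bishop on c3.
Legal moves for Black: Ke2, Kxd1, Qd2.
Black is in check but has 3 legal moves → neither.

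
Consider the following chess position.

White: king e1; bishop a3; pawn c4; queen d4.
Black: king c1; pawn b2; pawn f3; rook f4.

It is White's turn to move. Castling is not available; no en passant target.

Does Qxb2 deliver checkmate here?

After Qxb2: black king on c1; in check: yes, from the white queen on b2.
King squares — b1: attacked by Qb2; d1: attacked by Ke1; b2: attacked by Ba3; c2: attacked by Qb2; d2: attacked by Ke1.
Black has no legal moves → checkmate.

yes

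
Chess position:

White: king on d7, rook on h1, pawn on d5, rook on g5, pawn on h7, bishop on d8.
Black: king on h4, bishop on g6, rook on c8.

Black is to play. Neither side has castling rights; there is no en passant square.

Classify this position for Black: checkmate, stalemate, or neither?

Black to move; black king on h4.
In check: yes, from the white rook on h1.
King squares — g3: attacked by Rg5; h3: attacked by Rh1; g4: attacked by Rg5; g5: attacked by Bd8; h5: attacked by Rh1.
Legal moves for Black: none.
In check with no legal moves → checkmate.

checkmate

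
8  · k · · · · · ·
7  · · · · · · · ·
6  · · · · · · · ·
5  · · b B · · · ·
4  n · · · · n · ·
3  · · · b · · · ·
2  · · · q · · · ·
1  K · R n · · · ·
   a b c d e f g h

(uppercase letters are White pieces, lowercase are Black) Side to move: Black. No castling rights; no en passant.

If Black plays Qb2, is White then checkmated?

After Qb2: white king on a1; in check: yes, from the black queen on b2.
King squares — b1: attacked by Qb2; a2: attacked by Qb2; b2: attacked by Nd1.
White has no legal moves → checkmate.

yes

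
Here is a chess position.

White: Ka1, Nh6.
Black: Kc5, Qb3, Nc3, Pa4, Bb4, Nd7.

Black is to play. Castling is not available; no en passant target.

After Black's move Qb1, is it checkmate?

After Qb1: white king on a1; in check: yes, from the black queen on b1.
King squares — b1: attacked by Nc3; a2: attacked by Qb1; b2: attacked by Qb1.
White has no legal moves → checkmate.

yes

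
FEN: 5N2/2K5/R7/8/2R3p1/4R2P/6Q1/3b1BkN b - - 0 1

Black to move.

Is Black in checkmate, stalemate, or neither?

Black to move; black king on g1.
In check: yes, from the white queen on g2.
King squares — f1: attacked by Qg2; h1: attacked by Qg2; f2: attacked by Nh1; g2: attacked by Bf1; h2: attacked by Qg2.
Legal moves for Black: none.
In check with no legal moves → checkmate.

checkmate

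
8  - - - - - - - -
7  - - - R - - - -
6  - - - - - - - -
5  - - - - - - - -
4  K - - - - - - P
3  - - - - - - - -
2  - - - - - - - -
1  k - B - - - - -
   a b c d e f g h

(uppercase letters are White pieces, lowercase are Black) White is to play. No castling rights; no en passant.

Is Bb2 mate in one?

no

After Bb2: black king on a1; in check: yes, from the white bishop on b2.
Black has 3 legal replies: Kxb2, Ka2, Kb1.
In check but a legal move exists → not checkmate.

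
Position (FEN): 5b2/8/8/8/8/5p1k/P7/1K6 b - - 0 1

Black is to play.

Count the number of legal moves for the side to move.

Black to move; king on h3.
In check: no.
Legal moves: Bg7, Be7, Bh6, Bd6, Bc5, Bb4, Ba3, Kh4, Kg4, Kg3, Kh2, Kg2, f2.
Count: 13.

13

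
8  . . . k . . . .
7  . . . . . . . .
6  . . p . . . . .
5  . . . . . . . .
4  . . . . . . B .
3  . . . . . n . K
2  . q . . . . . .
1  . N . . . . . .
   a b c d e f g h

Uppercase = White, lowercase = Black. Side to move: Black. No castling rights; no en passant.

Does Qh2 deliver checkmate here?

After Qh2: white king on h3; in check: yes, from the black queen on h2.
King squares — g2: attacked by Qh2; h2: attacked by Nf3; g3: attacked by Qh2; g4: own bishop; h4: attacked by Qh2.
White has no legal moves → checkmate.

yes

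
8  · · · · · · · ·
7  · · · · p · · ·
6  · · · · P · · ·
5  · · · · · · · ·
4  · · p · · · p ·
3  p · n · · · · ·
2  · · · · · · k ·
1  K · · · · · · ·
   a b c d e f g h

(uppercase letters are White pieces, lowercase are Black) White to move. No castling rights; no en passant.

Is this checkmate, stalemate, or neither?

stalemate

White to move; white king on a1.
In check: no.
King squares — b1: attacked by Nc3; a2: attacked by Nc3; b2: attacked by Pa3.
Legal moves for White: none.
Not in check and no legal moves → stalemate.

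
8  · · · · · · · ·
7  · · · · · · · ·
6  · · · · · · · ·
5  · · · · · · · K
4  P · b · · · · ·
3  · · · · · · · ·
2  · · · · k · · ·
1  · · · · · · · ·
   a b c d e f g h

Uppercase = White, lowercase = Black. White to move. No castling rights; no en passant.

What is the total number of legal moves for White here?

White to move; king on h5.
In check: no.
Legal moves: Kh6, Kg6, Kg5, Kh4, Kg4, a5.
Count: 6.

6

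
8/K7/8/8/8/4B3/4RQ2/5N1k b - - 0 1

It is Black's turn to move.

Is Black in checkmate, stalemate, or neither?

stalemate

Black to move; black king on h1.
In check: no.
King squares — g1: attacked by Qf2; g2: attacked by Qf2; h2: attacked by Nf1.
Legal moves for Black: none.
Not in check and no legal moves → stalemate.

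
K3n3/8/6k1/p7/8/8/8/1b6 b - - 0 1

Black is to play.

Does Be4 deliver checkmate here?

After Be4: white king on a8; in check: yes, from the black bishop on e4.
White has 2 legal replies: Kb8, Ka7.
In check but a legal move exists → not checkmate.

no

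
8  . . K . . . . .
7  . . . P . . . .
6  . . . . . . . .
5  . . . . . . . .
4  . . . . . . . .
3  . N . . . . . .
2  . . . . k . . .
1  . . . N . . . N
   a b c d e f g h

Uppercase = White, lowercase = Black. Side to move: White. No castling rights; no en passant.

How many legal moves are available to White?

White to move; king on c8.
In check: no.
Legal moves: Kd8, Kb8, Kc7, Kb7, Nc5, Na5, Nd4+, Nd2, Nc1+, Na1, Ng3+, Nhf2, Ne3, Nc3+, Ndf2, Nb2, d8=Q, d8=R, d8=B, d8=N.
Count: 20.

20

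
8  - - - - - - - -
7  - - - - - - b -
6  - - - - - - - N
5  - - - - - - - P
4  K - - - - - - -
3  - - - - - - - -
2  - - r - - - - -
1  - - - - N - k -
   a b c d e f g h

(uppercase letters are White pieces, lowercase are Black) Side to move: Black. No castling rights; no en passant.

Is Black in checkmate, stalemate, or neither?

neither

Black to move; black king on g1.
In check: no.
Legal moves for Black include: Bh8, Bf8, Bxh6, Bf6, Be5, Bd4, Bc3, Bb2, Ba1, Rc8, Rc7, Rc6, Rc5, Rc4+, Rc3, Rh2, Rg2, Rf2, ... (list truncated; more exist).
Black has legal moves and is not in check → neither.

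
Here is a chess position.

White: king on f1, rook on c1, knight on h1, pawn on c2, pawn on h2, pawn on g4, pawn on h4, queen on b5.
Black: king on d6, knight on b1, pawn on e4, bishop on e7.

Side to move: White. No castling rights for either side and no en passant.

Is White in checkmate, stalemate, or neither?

White to move; white king on f1.
In check: no.
Legal moves for White include: Qe8, Qb8+, Qd7+, Qb7, Qc6+, Qb6+, Qa6+, Qh5, Qg5, Qf5, Qe5+, Qd5+, Qc5+, Qa5, Qc4, Qb4+, Qa4, Qd3+, ... (list truncated; more exist).
White has legal moves and is not in check → neither.

neither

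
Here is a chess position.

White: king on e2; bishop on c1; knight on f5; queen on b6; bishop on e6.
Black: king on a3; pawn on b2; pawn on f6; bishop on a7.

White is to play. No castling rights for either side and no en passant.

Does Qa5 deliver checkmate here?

yes

After Qa5: black king on a3; in check: yes, from the white queen on a5.
King squares — a2: attacked by Qa5; b2: own pawn; b3: attacked by Be6; a4: attacked by Qa5; b4: attacked by Qa5.
Black has no legal moves → checkmate.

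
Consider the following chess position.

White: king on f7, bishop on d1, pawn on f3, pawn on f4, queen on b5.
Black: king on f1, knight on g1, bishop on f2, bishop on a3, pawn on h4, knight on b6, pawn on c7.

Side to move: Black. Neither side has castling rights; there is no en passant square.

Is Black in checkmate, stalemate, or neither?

neither

Black to move; black king on f1.
In check: yes, from the white queen on b5.
Legal moves for Black: Kg2, Ke1, Nc4, Ne2.
Black is in check but has 4 legal moves → neither.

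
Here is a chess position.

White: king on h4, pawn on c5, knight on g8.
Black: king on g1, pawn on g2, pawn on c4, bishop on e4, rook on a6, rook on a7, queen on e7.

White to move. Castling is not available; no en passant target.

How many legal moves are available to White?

White to move; king on h4.
In check: yes, from the black queen on e7.
Legal moves: Kh5, Kg4, Kh3, Kg3, Nxe7, Nf6.
Count: 6.

6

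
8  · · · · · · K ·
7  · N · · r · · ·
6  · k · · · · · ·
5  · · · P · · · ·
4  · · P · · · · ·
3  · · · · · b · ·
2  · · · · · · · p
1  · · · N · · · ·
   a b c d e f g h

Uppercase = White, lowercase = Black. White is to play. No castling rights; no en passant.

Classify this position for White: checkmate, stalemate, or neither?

neither

White to move; white king on g8.
In check: no.
Legal moves for White: Kh8, Kf8, Nd8, Nd6, Nc5, Na5, Ne3, Nc3, Nf2, Nb2, d6, c5+.
White has 12 legal moves and is not in check → neither.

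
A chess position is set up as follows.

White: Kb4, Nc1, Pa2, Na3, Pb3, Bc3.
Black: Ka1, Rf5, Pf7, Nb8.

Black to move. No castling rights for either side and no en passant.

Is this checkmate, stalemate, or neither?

checkmate

Black to move; black king on a1.
In check: yes, from the white bishop on c3.
King squares — b1: attacked by Na3; a2: attacked by Nc1; b2: attacked by Bc3.
Legal moves for Black: none.
In check with no legal moves → checkmate.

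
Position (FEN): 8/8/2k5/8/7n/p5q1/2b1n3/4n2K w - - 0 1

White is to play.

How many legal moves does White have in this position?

0

White to move; king on h1.
In check: no.
Legal moves: none.
Count: 0.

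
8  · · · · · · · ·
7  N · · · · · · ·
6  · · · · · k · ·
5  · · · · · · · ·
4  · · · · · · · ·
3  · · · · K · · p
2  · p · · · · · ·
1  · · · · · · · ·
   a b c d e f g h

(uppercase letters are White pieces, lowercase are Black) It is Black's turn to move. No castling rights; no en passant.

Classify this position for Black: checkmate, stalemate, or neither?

Black to move; black king on f6.
In check: no.
Legal moves for Black: Kg7, Kf7, Ke7, Kg6, Ke6, Kg5, Kf5, Ke5, h2, b1=Q, b1=R, b1=B, b1=N.
Black has 13 legal moves and is not in check → neither.

neither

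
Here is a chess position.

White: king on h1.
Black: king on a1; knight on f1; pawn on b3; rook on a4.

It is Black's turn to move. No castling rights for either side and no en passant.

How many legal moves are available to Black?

21

Black to move; king on a1.
In check: no.
Legal moves: Ra8, Ra7, Ra6, Ra5, Rh4+, Rg4, Rf4, Re4, Rd4, Rc4, Rb4, Ra3, Ra2, Ng3+, Ne3, Nh2, Nd2, Kb2, Ka2, Kb1, b2.
Count: 21.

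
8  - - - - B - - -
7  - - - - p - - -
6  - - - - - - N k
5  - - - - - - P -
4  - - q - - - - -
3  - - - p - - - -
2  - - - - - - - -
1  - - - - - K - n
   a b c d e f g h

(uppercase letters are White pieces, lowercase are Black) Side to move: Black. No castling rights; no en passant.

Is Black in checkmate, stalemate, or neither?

Black to move; black king on h6.
In check: yes, from the white pawn on g5.
Legal moves for Black: Kh7, Kg7, Kh5, Kxg5.
Black is in check but has 4 legal moves → neither.

neither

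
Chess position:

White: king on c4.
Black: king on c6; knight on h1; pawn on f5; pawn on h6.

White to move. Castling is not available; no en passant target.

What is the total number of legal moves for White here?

White to move; king on c4.
In check: no.
Legal moves: Kd4, Kb4, Kd3, Kc3, Kb3.
Count: 5.

5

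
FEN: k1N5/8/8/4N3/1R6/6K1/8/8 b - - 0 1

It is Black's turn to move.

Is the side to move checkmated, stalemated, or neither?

Black to move; black king on a8.
In check: no.
King squares — a7: attacked by Nc8; b7: attacked by Rb4; b8: attacked by Rb4.
Legal moves for Black: none.
Not in check and no legal moves → stalemate.

stalemate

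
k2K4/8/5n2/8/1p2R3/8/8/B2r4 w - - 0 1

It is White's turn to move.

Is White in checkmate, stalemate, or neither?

White to move; white king on d8.
In check: yes, from the black rook on d1.
Legal moves for White: Kc8, Ke7, Kc7, Rd4, Bd4.
White is in check but has 5 legal moves → neither.

neither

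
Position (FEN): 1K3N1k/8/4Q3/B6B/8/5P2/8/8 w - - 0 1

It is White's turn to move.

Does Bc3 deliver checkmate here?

yes

After Bc3: black king on h8; in check: yes, from the white bishop on c3.
King squares — g7: attacked by Bc3; h7: attacked by Nf8; g8: attacked by Qe6.
Black has no legal moves → checkmate.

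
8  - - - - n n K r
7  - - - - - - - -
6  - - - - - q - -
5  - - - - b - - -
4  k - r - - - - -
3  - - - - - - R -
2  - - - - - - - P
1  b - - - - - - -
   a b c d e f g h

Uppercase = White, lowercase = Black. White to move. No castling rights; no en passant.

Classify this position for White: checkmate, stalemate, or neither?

checkmate

White to move; white king on g8.
In check: yes, from the black rook on h8.
King squares — f7: attacked by Qf6; g7: attacked by Qf6; h7: attacked by Nf8; f8: attacked by Qf6; h8: attacked by Qf6.
Legal moves for White: none.
In check with no legal moves → checkmate.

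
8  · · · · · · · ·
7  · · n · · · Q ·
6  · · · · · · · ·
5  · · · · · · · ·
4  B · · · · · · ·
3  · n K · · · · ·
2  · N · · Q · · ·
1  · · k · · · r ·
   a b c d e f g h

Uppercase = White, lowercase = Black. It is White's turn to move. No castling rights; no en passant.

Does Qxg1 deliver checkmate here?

After Qxg1: black king on c1; in check: yes, from the white queen on g1.
King squares — b1: attacked by Qg1; d1: attacked by Qg1; b2: attacked by Qe2; c2: attacked by Qe2; d2: attacked by Qe2.
Black has no legal moves → checkmate.

yes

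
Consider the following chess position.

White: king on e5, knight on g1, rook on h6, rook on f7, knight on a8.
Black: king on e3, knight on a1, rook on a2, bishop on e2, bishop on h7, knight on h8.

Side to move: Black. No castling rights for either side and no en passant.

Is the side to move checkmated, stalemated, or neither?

Black to move; black king on e3.
In check: no.
Legal moves for Black include: Nxf7+, Ng6+, Bg8, Bg6, Bf5, Be4, Bhd3, Bc2, Bb1, Kd3, Kd2, Ba6, Bh5, Bb5, Bg4, Bc4, Bf3, Bed3, ... (list truncated; more exist).
Black has legal moves and is not in check → neither.

neither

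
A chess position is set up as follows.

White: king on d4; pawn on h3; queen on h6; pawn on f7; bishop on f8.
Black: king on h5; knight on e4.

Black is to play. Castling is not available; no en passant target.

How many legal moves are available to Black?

Black to move; king on h5.
In check: yes, from the white queen on h6.
Legal moves: none.
Count: 0.

0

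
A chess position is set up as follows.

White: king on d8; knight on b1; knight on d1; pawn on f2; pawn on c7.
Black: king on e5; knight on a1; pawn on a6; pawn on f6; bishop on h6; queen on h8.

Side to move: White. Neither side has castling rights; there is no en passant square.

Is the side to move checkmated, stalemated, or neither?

White to move; white king on d8.
In check: yes, from the black queen on h8.
Legal moves for White: Ke7, Kd7.
White is in check but has 2 legal moves → neither.

neither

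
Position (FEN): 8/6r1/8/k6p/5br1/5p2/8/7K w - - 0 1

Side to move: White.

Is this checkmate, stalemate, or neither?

stalemate

White to move; white king on h1.
In check: no.
King squares — g1: attacked by Rg4; g2: attacked by Pf3; h2: attacked by Bf4.
Legal moves for White: none.
Not in check and no legal moves → stalemate.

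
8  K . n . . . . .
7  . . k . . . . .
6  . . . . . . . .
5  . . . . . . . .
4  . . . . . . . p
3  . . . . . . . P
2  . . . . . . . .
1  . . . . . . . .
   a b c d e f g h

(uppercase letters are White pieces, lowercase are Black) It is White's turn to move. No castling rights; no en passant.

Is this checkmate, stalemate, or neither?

stalemate

White to move; white king on a8.
In check: no.
King squares — a7: attacked by Nc8; b7: attacked by Kc7; b8: attacked by Kc7.
Legal moves for White: none.
Not in check and no legal moves → stalemate.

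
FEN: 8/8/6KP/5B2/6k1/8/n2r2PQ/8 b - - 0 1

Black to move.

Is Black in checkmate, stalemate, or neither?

Black to move; black king on g4.
In check: yes, from the white bishop on f5.
King squares — f3: attacked by Pg2; g3: attacked by Qh2; h3: attacked by Pg2; f4: attacked by Qh2; h4: attacked by Qh2; f5: attacked by Kg6; g5: attacked by Kg6; h5: attacked by Qh2.
Legal moves for Black: none.
In check with no legal moves → checkmate.

checkmate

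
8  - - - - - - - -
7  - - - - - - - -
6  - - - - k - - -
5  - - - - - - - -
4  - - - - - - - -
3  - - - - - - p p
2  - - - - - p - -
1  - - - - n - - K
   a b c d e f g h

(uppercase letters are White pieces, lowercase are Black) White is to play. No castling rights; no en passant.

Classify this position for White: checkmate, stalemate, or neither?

White to move; white king on h1.
In check: no.
King squares — g1: attacked by Pf2; g2: attacked by Ne1; h2: attacked by Pg3.
Legal moves for White: none.
Not in check and no legal moves → stalemate.

stalemate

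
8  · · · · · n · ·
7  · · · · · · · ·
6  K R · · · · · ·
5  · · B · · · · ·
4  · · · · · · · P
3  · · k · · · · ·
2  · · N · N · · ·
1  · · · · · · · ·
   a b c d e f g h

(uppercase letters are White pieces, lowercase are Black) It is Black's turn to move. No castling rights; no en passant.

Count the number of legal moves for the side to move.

4

Black to move; king on c3.
In check: yes, from the white knight on e2.
Legal moves: Kc4, Kd3, Kd2, Kxc2.
Count: 4.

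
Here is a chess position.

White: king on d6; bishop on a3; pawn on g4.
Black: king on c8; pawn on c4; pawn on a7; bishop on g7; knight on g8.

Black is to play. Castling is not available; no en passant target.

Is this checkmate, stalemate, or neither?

neither

Black to move; black king on c8.
In check: no.
Legal moves for Black: Ne7, Nh6, Nf6, Kd8, Kb8, Kb7, Bh8, Bf8+, Bh6, Bf6, Be5+, Bd4, Bc3, Bb2, Ba1, a6, c3, a5.
Black has 18 legal moves and is not in check → neither.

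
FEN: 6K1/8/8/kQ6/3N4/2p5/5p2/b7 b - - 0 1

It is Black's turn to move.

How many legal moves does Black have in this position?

Black to move; king on a5.
In check: yes, from the white queen on b5.
Legal moves: none.
Count: 0.

0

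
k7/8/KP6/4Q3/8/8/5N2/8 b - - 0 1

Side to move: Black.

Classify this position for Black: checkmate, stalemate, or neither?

stalemate

Black to move; black king on a8.
In check: no.
King squares — a7: attacked by Ka6; b7: attacked by Ka6; b8: attacked by Qe5.
Legal moves for Black: none.
Not in check and no legal moves → stalemate.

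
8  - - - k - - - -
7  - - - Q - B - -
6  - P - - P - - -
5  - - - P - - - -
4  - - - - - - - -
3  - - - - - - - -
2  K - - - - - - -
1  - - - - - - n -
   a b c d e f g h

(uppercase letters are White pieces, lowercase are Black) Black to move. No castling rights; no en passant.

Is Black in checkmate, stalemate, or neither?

checkmate

Black to move; black king on d8.
In check: yes, from the white queen on d7.
King squares — c7: attacked by Pb6; d7: attacked by Pe6; e7: attacked by Qd7; c8: attacked by Qd7; e8: attacked by Qd7.
Legal moves for Black: none.
In check with no legal moves → checkmate.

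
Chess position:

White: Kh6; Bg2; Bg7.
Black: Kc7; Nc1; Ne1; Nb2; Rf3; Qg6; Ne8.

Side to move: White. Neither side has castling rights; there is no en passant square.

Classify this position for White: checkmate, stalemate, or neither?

neither

White to move; white king on h6.
In check: yes, from the black queen on g6.
King squares — g5: attacked by Qg6; h5: attacked by Qg6; g6: available; g7: own bishop; h7: attacked by Qg6.
Legal moves for White: Kxg6.
White is in check but has 1 legal move → neither.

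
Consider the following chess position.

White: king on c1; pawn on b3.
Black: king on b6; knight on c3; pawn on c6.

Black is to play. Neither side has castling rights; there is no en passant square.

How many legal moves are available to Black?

16

Black to move; king on b6.
In check: no.
Legal moves: Kc7, Kb7, Ka7, Ka6, Kc5, Kb5, Ka5, Nd5, Nb5, Ne4, Na4, Ne2+, Na2+, Nd1, Nb1, c5.
Count: 16.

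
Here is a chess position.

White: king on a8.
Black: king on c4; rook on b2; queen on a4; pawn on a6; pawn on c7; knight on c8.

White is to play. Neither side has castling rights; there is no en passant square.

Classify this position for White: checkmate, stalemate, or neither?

White to move; white king on a8.
In check: no.
King squares — a7: attacked by Nc8; b7: attacked by Rb2; b8: attacked by Rb2.
Legal moves for White: none.
Not in check and no legal moves → stalemate.

stalemate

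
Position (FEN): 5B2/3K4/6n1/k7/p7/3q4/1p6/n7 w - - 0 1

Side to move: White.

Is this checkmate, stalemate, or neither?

neither

White to move; white king on d7.
In check: yes, from the black queen on d3.
King squares — c6: available; d6: attacked by Qd3; e6: available; c7: available; e7: attacked by Ng6; c8: available; d8: attacked by Qd3; e8: available.
Legal moves for White: Ke8, Kc8, Kc7, Ke6, Kc6, Bd6.
White is in check but has 6 legal moves → neither.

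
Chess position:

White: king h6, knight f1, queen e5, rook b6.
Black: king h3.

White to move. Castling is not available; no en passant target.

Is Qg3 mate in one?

yes

After Qg3: black king on h3; in check: yes, from the white queen on g3.
King squares — g2: attacked by Qg3; h2: attacked by Nf1; g3: attacked by Nf1; g4: attacked by Qg3; h4: attacked by Qg3.
Black has no legal moves → checkmate.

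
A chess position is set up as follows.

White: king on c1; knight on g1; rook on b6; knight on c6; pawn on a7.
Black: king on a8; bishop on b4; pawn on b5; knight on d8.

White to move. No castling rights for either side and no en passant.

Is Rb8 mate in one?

After Rb8: black king on a8; in check: yes, from the white rook on b8.
King squares — a7: attacked by Nc6; b7: attacked by Rb8; b8: attacked by Nc6.
Black has no legal moves → checkmate.

yes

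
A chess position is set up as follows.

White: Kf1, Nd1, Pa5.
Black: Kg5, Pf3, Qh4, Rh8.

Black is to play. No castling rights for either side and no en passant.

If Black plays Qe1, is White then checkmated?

no

After Qe1: white king on f1; in check: yes, from the black queen on e1.
White has 1 legal reply: Kxe1.
In check but a legal move exists → not checkmate.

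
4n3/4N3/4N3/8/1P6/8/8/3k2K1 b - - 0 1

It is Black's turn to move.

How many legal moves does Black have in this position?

9

Black to move; king on d1.
In check: no.
Legal moves: Ng7, Nc7, Nf6, Nd6, Ke2, Kd2, Kc2, Ke1, Kc1.
Count: 9.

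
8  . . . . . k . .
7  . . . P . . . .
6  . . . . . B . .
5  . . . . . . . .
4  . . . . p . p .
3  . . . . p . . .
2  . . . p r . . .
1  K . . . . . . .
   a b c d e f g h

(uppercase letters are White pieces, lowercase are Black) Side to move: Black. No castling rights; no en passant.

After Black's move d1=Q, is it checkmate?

After d1=Q: white king on a1; in check: yes, from the black queen on d1.
King squares — b1: attacked by Qd1; a2: attacked by Re2; b2: attacked by Re2.
White has no legal moves → checkmate.

yes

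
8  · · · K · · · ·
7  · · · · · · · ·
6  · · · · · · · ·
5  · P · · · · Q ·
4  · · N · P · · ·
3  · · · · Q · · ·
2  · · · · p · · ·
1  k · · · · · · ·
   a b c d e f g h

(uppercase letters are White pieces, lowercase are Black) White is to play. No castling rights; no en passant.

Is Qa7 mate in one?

no

After Qa7: black king on a1; in check: yes, from the white queen on a7.
Black has 1 legal reply: Kb1.
In check but a legal move exists → not checkmate.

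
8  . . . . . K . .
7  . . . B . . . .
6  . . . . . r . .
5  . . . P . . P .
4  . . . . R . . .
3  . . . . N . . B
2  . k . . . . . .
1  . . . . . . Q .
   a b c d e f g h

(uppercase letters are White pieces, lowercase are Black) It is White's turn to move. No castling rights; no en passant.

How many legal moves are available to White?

5

White to move; king on f8.
In check: yes, from the black rook on f6.
Legal moves: Kg8, Ke8, Kg7, Ke7, gxf6.
Count: 5.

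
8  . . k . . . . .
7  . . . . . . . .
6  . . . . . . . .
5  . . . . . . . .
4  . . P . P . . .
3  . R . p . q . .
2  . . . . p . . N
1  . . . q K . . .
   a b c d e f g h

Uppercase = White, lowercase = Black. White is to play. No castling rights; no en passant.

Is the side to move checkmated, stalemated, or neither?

White to move; white king on e1.
In check: yes, from the black queen on d1.
King squares — d1: attacked by Pe2; f1: attacked by Qd1; d2: attacked by Qd1; e2: attacked by Qd1; f2: attacked by Qf3.
Legal moves for White: none.
In check with no legal moves → checkmate.

checkmate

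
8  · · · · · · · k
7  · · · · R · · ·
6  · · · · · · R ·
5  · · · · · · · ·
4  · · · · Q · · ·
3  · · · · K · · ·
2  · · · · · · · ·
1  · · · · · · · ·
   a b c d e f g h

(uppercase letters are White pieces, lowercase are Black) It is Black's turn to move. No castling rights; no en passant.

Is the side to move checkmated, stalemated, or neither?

stalemate

Black to move; black king on h8.
In check: no.
King squares — g7: attacked by Rg6; h7: attacked by Re7; g8: attacked by Rg6.
Legal moves for Black: none.
Not in check and no legal moves → stalemate.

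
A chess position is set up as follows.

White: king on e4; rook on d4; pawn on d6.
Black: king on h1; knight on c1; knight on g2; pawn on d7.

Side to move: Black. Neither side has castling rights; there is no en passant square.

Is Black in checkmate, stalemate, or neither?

neither

Black to move; black king on h1.
In check: no.
Legal moves for Black: Nh4, Nf4, Ne3, Ne1, Kh2, Kg1, Nd3, Nb3, Ne2, Na2.
Black has 10 legal moves and is not in check → neither.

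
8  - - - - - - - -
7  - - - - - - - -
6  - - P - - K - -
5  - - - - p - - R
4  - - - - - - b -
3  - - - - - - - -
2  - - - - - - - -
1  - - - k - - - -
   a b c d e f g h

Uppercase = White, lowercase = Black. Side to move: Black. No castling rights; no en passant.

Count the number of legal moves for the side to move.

14

Black to move; king on d1.
In check: no.
Legal moves: Bc8, Bd7, Be6, Bxh5, Bf5, Bh3, Bf3, Be2, Ke2, Kd2, Kc2, Ke1, Kc1, e4.
Count: 14.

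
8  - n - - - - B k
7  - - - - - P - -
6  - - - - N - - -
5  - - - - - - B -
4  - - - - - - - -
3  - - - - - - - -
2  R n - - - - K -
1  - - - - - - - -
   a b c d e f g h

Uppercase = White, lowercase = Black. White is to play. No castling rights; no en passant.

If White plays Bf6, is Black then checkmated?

After Bf6: black king on h8; in check: yes, from the white bishop on f6.
King squares — g7: attacked by Ne6; h7: attacked by Bg8; g8: attacked by Pf7.
Black has no legal moves → checkmate.

yes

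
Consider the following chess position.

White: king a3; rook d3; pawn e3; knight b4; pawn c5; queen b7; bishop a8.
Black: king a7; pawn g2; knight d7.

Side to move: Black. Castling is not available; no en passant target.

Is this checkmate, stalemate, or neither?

Black to move; black king on a7.
In check: yes, from the white queen on b7.
King squares — a6: attacked by Nb4; b6: attacked by Pc5; b7: attacked by Ba8; a8: attacked by Qb7; b8: attacked by Qb7.
Legal moves for Black: none.
In check with no legal moves → checkmate.

checkmate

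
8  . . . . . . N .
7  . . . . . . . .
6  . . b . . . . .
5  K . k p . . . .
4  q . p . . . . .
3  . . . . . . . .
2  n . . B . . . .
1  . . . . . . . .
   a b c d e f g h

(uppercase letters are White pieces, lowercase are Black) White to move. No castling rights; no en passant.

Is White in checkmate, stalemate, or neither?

White to move; white king on a5.
In check: yes, from the black queen on a4.
King squares — a4: attacked by Bc6; b4: attacked by Na2; b5: attacked by Qa4; a6: attacked by Qa4; b6: attacked by Kc5.
Legal moves for White: none.
In check with no legal moves → checkmate.

checkmate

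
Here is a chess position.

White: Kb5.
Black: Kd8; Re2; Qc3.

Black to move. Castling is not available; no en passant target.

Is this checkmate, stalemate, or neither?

neither

Black to move; black king on d8.
In check: no.
Legal moves for Black include: Ke8, Kc8, Ke7, Kd7, Kc7, Qh8, Qc8, Qg7, Qc7, Qf6, Qc6+, Qe5+, Qc5+, Qa5+, Qd4, Qc4+, Qb4+, Qh3, ... (list truncated; more exist).
Black has legal moves and is not in check → neither.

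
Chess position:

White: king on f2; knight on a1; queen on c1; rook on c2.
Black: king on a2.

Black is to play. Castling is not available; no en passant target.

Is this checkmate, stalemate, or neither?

checkmate

Black to move; black king on a2.
In check: yes, from the white rook on c2.
King squares — a1: attacked by Qc1; b1: attacked by Qc1; b2: attacked by Qc1; a3: attacked by Qc1; b3: attacked by Na1.
Legal moves for Black: none.
In check with no legal moves → checkmate.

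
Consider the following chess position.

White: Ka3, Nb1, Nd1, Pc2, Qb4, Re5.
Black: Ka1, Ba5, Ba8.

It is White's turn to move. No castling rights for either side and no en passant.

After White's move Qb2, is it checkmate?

yes

After Qb2: black king on a1; in check: yes, from the white queen on b2.
King squares — b1: attacked by Qb2; a2: attacked by Qb2; b2: attacked by Nd1.
Black has no legal moves → checkmate.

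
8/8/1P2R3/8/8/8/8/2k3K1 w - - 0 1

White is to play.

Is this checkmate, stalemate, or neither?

neither

White to move; white king on g1.
In check: no.
Legal moves for White: Re8, Re7, Rh6, Rg6, Rf6, Rd6, Rc6+, Re5, Re4, Re3, Re2, Re1+, Kh2, Kg2, Kf2, Kh1, Kf1, b7.
White has 18 legal moves and is not in check → neither.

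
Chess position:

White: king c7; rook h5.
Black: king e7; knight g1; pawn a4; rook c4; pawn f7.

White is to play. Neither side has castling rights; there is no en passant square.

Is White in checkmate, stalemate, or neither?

White to move; white king on c7.
In check: yes, from the black rook on c4.
Legal moves for White: Kb8, Kb7, Kb6, Rc5.
White is in check but has 4 legal moves → neither.

neither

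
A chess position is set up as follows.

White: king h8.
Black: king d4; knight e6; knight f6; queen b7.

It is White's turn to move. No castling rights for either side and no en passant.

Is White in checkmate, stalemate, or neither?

stalemate

White to move; white king on h8.
In check: no.
King squares — g7: attacked by Ne6; h7: attacked by Nf6; g8: attacked by Nf6.
Legal moves for White: none.
Not in check and no legal moves → stalemate.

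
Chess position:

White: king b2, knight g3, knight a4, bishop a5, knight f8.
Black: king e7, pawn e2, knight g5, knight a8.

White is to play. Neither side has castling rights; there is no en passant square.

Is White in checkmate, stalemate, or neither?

White to move; white king on b2.
In check: no.
Legal moves for White include: Nh7, Nd7, Ng6+, Ne6, Bd8+, Bc7, Bb6, Bb4+, Bc3, Bd2, Be1, Nb6, Nc5, Nc3, Nh5, Nf5+, Ne4, Nxe2, ... (list truncated; more exist).
White has legal moves and is not in check → neither.

neither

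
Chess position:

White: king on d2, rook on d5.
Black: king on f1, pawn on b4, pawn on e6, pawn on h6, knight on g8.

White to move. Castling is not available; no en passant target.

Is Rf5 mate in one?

After Rf5: black king on f1; in check: yes, from the white rook on f5.
Black has 3 legal replies: Kg2, Kg1, exf5.
In check but a legal move exists → not checkmate.

no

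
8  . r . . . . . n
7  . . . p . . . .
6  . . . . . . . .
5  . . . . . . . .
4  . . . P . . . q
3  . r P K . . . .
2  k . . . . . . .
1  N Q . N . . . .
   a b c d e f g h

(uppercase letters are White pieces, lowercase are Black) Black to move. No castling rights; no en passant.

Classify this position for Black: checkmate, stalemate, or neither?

neither

Black to move; black king on a2.
In check: yes, from the white queen on b1.
King squares — a1: attacked by Qb1; b1: available; b2: attacked by Qb1; a3: available; b3: own rook.
Legal moves for Black: Ka3, Kxb1, Rxb1.
Black is in check but has 3 legal moves → neither.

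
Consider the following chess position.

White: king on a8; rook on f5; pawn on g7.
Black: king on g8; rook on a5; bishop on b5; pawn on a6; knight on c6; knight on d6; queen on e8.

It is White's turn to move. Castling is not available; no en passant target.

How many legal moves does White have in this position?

White to move; king on a8.
In check: yes, from the black queen on e8.
Legal moves: none.
Count: 0.

0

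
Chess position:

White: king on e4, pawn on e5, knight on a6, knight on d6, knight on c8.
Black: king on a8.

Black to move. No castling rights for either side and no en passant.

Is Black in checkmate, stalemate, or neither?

Black to move; black king on a8.
In check: no.
King squares — a7: attacked by Nc8; b7: attacked by Nd6; b8: attacked by Na6.
Legal moves for Black: none.
Not in check and no legal moves → stalemate.

stalemate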